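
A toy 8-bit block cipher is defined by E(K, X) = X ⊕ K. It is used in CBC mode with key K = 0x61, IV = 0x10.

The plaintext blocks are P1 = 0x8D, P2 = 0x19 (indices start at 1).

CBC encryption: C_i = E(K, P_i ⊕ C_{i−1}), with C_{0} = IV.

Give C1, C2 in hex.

C1: P1 ⊕ 0x10 = 0x9D; E(K, 0x9D) = 0xFC.
C2: P2 ⊕ 0xFC = 0xE5; E(K, 0xE5) = 0x84.

C1 = 0xFC, C2 = 0x84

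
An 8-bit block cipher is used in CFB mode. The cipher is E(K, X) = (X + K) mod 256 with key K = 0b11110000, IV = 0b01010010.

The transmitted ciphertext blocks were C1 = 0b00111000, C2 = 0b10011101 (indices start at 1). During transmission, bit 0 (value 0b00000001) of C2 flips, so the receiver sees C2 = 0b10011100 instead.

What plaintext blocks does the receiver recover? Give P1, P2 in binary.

CFB decryption: P_i = C_i ⊕ E(K, C_{i−1}), with C_{0} = IV.
Only C2 changed, to 0b10011100. In CFB, a change in C_i flips the same bit in P_i and garbles P_{i+1}. Decrypting the received ciphertext:
P1: E(K, 0b01010010) = 0b01000010; 0b00111000 ⊕ 0b01000010 = 0b01111010.
P2: E(K, 0b00111000) = 0b00101000; 0b10011100 ⊕ 0b00101000 = 0b10110100.
Blocks that differ from the original plaintext: P2.

P1 = 0b01111010, P2 = 0b10110100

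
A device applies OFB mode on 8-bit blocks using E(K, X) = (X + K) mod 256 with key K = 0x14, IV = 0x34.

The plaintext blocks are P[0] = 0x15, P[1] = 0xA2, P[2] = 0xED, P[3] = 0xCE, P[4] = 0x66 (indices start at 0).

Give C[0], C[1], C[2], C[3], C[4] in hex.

OFB encryption: S_i = E(K, S_{i−1}) with S_{−1} = IV; C_i = P_i ⊕ S_i.
C[0]: S = E(K, 0x34) = 0x48; 0x15 ⊕ 0x48 = 0x5D.
C[1]: S = E(K, 0x48) = 0x5C; 0xA2 ⊕ 0x5C = 0xFE.
C[2]: S = E(K, 0x5C) = 0x70; 0xED ⊕ 0x70 = 0x9D.
C[3]: S = E(K, 0x70) = 0x84; 0xCE ⊕ 0x84 = 0x4A.
C[4]: S = E(K, 0x84) = 0x98; 0x66 ⊕ 0x98 = 0xFE.

C[0] = 0x5D, C[1] = 0xFE, C[2] = 0x9D, C[3] = 0x4A, C[4] = 0xFE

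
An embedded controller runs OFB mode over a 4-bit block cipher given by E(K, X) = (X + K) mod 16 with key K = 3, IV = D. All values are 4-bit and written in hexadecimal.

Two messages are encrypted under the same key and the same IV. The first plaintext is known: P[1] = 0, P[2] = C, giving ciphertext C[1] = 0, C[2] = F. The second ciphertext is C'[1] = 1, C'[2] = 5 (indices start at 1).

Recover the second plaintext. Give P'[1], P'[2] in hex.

P'[1] = 1, P'[2] = 6

In OFB with a reused IV, both messages share the same keystream S_i, so C_i ⊕ C'_i = P_i ⊕ P'_i and thus P'_i = P_i ⊕ C_i ⊕ C'_i.
P'[1]: 0 ⊕ 0 ⊕ 1 = 1.
P'[2]: C ⊕ F ⊕ 5 = 6.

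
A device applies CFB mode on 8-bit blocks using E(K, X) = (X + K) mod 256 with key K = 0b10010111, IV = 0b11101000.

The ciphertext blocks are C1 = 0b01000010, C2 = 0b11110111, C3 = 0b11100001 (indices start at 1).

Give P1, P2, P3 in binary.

CFB decryption: P_i = C_i ⊕ E(K, C_{i−1}), with C_{0} = IV.
P1: E(K, 0b11101000) = 0b01111111; 0b01000010 ⊕ 0b01111111 = 0b00111101.
P2: E(K, 0b01000010) = 0b11011001; 0b11110111 ⊕ 0b11011001 = 0b00101110.
P3: E(K, 0b11110111) = 0b10001110; 0b11100001 ⊕ 0b10001110 = 0b01101111.

P1 = 0b00111101, P2 = 0b00101110, P3 = 0b01101111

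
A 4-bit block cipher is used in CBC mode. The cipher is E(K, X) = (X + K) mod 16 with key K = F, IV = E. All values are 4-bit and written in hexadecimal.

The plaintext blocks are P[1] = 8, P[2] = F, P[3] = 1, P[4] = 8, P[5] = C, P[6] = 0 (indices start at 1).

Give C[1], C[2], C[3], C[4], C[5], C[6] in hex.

C[1] = 5, C[2] = 9, C[3] = 7, C[4] = E, C[5] = 1, C[6] = 0

CBC encryption: C_i = E(K, P_i ⊕ C_{i−1}), with C_{0} = IV.
C[1]: P[1] ⊕ E = 6; E(K, 6) = 5.
C[2]: P[2] ⊕ 5 = A; E(K, A) = 9.
C[3]: P[3] ⊕ 9 = 8; E(K, 8) = 7.
C[4]: P[4] ⊕ 7 = F; E(K, F) = E.
C[5]: P[5] ⊕ E = 2; E(K, 2) = 1.
C[6]: P[6] ⊕ 1 = 1; E(K, 1) = 0.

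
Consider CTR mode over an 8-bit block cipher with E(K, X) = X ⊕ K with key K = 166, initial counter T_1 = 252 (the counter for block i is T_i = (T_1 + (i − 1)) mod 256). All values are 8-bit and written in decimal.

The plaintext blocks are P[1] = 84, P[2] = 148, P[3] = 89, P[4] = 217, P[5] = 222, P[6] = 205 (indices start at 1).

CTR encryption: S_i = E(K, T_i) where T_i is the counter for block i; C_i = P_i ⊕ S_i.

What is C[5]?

C[1]: T = 252, S = E(K, T) = 90; 84 ⊕ 90 = 14.
C[2]: T = 253, S = E(K, T) = 91; 148 ⊕ 91 = 207.
C[3]: T = 254, S = E(K, T) = 88; 89 ⊕ 88 = 1.
C[4]: T = 255, S = E(K, T) = 89; 217 ⊕ 89 = 128.
C[5]: T = 0, S = E(K, T) = 166; 222 ⊕ 166 = 120.

C[5] = 120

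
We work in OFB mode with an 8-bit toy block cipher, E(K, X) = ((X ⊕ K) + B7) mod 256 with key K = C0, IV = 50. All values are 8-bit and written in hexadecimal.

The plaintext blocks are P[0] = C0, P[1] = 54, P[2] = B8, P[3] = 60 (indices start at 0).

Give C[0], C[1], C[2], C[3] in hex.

OFB encryption: S_i = E(K, S_{i−1}) with S_{−1} = IV; C_i = P_i ⊕ S_i.
C[0]: S = E(K, 50) = 47; C0 ⊕ 47 = 87.
C[1]: S = E(K, 47) = 3E; 54 ⊕ 3E = 6A.
C[2]: S = E(K, 3E) = B5; B8 ⊕ B5 = 0D.
C[3]: S = E(K, B5) = 2C; 60 ⊕ 2C = 4C.

C[0] = 87, C[1] = 6A, C[2] = 0D, C[3] = 4C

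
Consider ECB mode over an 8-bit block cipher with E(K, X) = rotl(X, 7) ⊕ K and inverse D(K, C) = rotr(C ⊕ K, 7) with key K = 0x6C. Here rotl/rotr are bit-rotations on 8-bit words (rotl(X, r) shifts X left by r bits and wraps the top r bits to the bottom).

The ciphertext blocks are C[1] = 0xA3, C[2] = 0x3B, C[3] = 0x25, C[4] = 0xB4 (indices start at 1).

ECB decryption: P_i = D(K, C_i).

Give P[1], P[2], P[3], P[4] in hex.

P[1] = 0x9F, P[2] = 0xAE, P[3] = 0x92, P[4] = 0xB1

P[1]: D(K, 0xA3) = 0x9F.
P[2]: D(K, 0x3B) = 0xAE.
P[3]: D(K, 0x25) = 0x92.
P[4]: D(K, 0xB4) = 0xB1.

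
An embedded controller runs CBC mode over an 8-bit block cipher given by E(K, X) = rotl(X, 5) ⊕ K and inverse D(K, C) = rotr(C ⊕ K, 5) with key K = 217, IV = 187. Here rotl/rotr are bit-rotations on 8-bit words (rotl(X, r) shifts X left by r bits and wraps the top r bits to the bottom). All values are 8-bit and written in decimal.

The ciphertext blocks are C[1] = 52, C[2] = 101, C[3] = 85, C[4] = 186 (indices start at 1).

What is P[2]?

P[2] = 209

CBC decryption: P_i = D(K, C_i) ⊕ C_{i−1}, with C_{0} = IV.
P[2]: D(K, 101) = 229; 229 ⊕ 52 = 209.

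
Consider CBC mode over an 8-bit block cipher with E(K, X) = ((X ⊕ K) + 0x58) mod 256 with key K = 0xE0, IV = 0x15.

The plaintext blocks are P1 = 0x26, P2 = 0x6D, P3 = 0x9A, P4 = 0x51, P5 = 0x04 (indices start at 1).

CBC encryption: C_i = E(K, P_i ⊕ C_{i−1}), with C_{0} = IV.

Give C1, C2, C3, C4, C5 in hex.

C1: P1 ⊕ 0x15 = 0x33; E(K, 0x33) = 0x2B.
C2: P2 ⊕ 0x2B = 0x46; E(K, 0x46) = 0xFE.
C3: P3 ⊕ 0xFE = 0x64; E(K, 0x64) = 0xDC.
C4: P4 ⊕ 0xDC = 0x8D; E(K, 0x8D) = 0xC5.
C5: P5 ⊕ 0xC5 = 0xC1; E(K, 0xC1) = 0x79.

C1 = 0x2B, C2 = 0xFE, C3 = 0xDC, C4 = 0xC5, C5 = 0x79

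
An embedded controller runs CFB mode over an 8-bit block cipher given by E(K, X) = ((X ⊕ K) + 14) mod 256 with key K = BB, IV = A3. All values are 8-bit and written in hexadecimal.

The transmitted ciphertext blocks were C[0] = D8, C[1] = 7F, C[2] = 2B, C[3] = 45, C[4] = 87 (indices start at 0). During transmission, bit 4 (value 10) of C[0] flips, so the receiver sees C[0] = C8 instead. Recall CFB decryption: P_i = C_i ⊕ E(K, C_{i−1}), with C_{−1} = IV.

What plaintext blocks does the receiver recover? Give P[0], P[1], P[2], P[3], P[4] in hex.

Only C[0] changed, to C8. In CFB, a change in C_i flips the same bit in P_i and garbles P_{i+1}. Decrypting the received ciphertext:
P[0]: E(K, A3) = 2C; C8 ⊕ 2C = E4.
P[1]: E(K, C8) = 87; 7F ⊕ 87 = F8.
P[2]: E(K, 7F) = D8; 2B ⊕ D8 = F3.
P[3]: E(K, 2B) = A4; 45 ⊕ A4 = E1.
P[4]: E(K, 45) = 12; 87 ⊕ 12 = 95.
Blocks that differ from the original plaintext: P[0], P[1].

P[0] = E4, P[1] = F8, P[2] = F3, P[3] = E1, P[4] = 95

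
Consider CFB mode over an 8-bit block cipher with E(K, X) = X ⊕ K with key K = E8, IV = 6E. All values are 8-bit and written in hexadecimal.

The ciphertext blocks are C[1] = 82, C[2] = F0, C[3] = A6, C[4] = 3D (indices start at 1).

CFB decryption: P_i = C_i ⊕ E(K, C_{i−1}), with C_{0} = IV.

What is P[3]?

P[3]: E(K, F0) = 18; A6 ⊕ 18 = BE.

P[3] = BE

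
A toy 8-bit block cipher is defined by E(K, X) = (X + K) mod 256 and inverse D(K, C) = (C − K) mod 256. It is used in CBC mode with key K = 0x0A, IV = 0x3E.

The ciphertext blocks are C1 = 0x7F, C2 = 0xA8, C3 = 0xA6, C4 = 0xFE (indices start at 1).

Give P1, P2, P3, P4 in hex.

CBC decryption: P_i = D(K, C_i) ⊕ C_{i−1}, with C_{0} = IV.
P1: D(K, 0x7F) = 0x75; 0x75 ⊕ 0x3E = 0x4B.
P2: D(K, 0xA8) = 0x9E; 0x9E ⊕ 0x7F = 0xE1.
P3: D(K, 0xA6) = 0x9C; 0x9C ⊕ 0xA8 = 0x34.
P4: D(K, 0xFE) = 0xF4; 0xF4 ⊕ 0xA6 = 0x52.

P1 = 0x4B, P2 = 0xE1, P3 = 0x34, P4 = 0x52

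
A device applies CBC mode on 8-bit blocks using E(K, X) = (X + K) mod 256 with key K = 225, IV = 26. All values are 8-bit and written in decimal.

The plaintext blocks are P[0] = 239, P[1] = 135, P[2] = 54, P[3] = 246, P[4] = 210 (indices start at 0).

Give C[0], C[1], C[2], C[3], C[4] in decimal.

C[0] = 214, C[1] = 50, C[2] = 229, C[3] = 244, C[4] = 7

CBC encryption: C_i = E(K, P_i ⊕ C_{i−1}), with C_{−1} = IV.
C[0]: P[0] ⊕ 26 = 245; E(K, 245) = 214.
C[1]: P[1] ⊕ 214 = 81; E(K, 81) = 50.
C[2]: P[2] ⊕ 50 = 4; E(K, 4) = 229.
C[3]: P[3] ⊕ 229 = 19; E(K, 19) = 244.
C[4]: P[4] ⊕ 244 = 38; E(K, 38) = 7.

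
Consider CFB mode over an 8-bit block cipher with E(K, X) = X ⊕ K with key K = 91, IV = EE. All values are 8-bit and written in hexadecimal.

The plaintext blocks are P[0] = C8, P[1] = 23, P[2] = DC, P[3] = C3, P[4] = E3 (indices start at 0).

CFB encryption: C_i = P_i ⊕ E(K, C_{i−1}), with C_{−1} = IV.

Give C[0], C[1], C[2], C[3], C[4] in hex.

C[0] = B7, C[1] = 05, C[2] = 48, C[3] = 1A, C[4] = 68

C[0]: E(K, EE) = 7F; C8 ⊕ 7F = B7.
C[1]: E(K, B7) = 26; 23 ⊕ 26 = 05.
C[2]: E(K, 05) = 94; DC ⊕ 94 = 48.
C[3]: E(K, 48) = D9; C3 ⊕ D9 = 1A.
C[4]: E(K, 1A) = 8B; E3 ⊕ 8B = 68.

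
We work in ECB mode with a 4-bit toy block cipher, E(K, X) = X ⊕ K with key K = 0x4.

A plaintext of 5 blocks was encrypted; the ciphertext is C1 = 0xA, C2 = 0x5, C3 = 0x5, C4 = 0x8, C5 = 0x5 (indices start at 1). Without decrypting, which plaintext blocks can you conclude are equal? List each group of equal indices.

ECB encrypts each block independently with the same key, so equal ciphertext blocks imply equal plaintext blocks.
C2 = C3 = C5 = 0x5, so P2 = P3 = P5.

P2 = P3 = P5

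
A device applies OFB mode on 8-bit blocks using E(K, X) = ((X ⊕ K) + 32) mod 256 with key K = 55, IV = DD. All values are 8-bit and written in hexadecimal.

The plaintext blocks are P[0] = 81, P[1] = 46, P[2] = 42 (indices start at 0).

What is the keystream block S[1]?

21

OFB encryption: S_i = E(K, S_{i−1}) with S_{−1} = IV; C_i = P_i ⊕ S_i.
C[0]: S = E(K, DD) = BA; 81 ⊕ BA = 3B.
C[1]: S = E(K, BA) = 21; 46 ⊕ 21 = 67.
So S[1] = 21.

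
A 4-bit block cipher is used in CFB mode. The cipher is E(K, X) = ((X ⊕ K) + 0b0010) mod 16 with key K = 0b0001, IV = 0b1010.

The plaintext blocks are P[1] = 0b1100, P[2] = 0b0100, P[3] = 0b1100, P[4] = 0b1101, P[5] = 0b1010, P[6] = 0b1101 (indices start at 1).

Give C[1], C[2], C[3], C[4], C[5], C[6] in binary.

C[1] = 0b0001, C[2] = 0b0110, C[3] = 0b0101, C[4] = 0b1011, C[5] = 0b0110, C[6] = 0b0100

CFB encryption: C_i = P_i ⊕ E(K, C_{i−1}), with C_{0} = IV.
C[1]: E(K, 0b1010) = 0b1101; 0b1100 ⊕ 0b1101 = 0b0001.
C[2]: E(K, 0b0001) = 0b0010; 0b0100 ⊕ 0b0010 = 0b0110.
C[3]: E(K, 0b0110) = 0b1001; 0b1100 ⊕ 0b1001 = 0b0101.
C[4]: E(K, 0b0101) = 0b0110; 0b1101 ⊕ 0b0110 = 0b1011.
C[5]: E(K, 0b1011) = 0b1100; 0b1010 ⊕ 0b1100 = 0b0110.
C[6]: E(K, 0b0110) = 0b1001; 0b1101 ⊕ 0b1001 = 0b0100.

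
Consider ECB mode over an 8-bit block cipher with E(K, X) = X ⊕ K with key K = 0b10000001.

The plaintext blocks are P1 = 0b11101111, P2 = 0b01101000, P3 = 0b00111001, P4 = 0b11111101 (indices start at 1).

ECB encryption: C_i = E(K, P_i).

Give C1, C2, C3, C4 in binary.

C1: E(K, 0b11101111) = 0b01101110.
C2: E(K, 0b01101000) = 0b11101001.
C3: E(K, 0b00111001) = 0b10111000.
C4: E(K, 0b11111101) = 0b01111100.

C1 = 0b01101110, C2 = 0b11101001, C3 = 0b10111000, C4 = 0b01111100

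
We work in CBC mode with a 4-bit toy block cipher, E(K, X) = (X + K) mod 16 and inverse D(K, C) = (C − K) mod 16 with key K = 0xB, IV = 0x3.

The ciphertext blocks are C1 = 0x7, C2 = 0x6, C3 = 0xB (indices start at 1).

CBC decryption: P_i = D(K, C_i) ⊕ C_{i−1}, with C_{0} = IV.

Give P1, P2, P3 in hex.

P1: D(K, 0x7) = 0xC; 0xC ⊕ 0x3 = 0xF.
P2: D(K, 0x6) = 0xB; 0xB ⊕ 0x7 = 0xC.
P3: D(K, 0xB) = 0x0; 0x0 ⊕ 0x6 = 0x6.

P1 = 0xF, P2 = 0xC, P3 = 0x6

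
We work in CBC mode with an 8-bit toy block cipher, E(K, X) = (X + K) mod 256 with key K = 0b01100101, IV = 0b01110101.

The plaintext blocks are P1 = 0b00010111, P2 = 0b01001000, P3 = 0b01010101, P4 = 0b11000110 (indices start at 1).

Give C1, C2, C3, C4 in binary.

C1 = 0b11000111, C2 = 0b11110100, C3 = 0b00000110, C4 = 0b00100101

CBC encryption: C_i = E(K, P_i ⊕ C_{i−1}), with C_{0} = IV.
C1: P1 ⊕ 0b01110101 = 0b01100010; E(K, 0b01100010) = 0b11000111.
C2: P2 ⊕ 0b11000111 = 0b10001111; E(K, 0b10001111) = 0b11110100.
C3: P3 ⊕ 0b11110100 = 0b10100001; E(K, 0b10100001) = 0b00000110.
C4: P4 ⊕ 0b00000110 = 0b11000000; E(K, 0b11000000) = 0b00100101.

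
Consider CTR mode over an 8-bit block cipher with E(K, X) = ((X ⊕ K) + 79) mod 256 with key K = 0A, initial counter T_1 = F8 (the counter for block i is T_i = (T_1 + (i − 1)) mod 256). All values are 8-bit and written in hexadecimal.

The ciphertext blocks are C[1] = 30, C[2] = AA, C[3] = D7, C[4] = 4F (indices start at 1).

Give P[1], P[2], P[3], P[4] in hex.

CTR decryption: S_i = E(K, T_i) where T_i is the counter for block i; P_i = C_i ⊕ S_i.
P[1]: T = F8, S = E(K, T) = 6B; 30 ⊕ 6B = 5B.
P[2]: T = F9, S = E(K, T) = 6C; AA ⊕ 6C = C6.
P[3]: T = FA, S = E(K, T) = 69; D7 ⊕ 69 = BE.
P[4]: T = FB, S = E(K, T) = 6A; 4F ⊕ 6A = 25.

P[1] = 5B, P[2] = C6, P[3] = BE, P[4] = 25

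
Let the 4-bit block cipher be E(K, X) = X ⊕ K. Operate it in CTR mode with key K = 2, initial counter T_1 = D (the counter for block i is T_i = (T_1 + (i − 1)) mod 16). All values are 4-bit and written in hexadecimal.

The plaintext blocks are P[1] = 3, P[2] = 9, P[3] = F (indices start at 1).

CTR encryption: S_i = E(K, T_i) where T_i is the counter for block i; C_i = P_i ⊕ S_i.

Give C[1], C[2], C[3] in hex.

C[1] = C, C[2] = 5, C[3] = 2

C[1]: T = D, S = E(K, T) = F; 3 ⊕ F = C.
C[2]: T = E, S = E(K, T) = C; 9 ⊕ C = 5.
C[3]: T = F, S = E(K, T) = D; F ⊕ D = 2.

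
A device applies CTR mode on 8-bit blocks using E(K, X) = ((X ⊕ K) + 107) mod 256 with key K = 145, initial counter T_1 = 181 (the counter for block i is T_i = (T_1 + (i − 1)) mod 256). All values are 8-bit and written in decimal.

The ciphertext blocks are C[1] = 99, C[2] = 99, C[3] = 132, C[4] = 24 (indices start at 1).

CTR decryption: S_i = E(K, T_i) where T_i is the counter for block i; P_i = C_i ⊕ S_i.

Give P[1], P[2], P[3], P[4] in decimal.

P[1] = 236, P[2] = 241, P[3] = 21, P[4] = 140

P[1]: T = 181, S = E(K, T) = 143; 99 ⊕ 143 = 236.
P[2]: T = 182, S = E(K, T) = 146; 99 ⊕ 146 = 241.
P[3]: T = 183, S = E(K, T) = 145; 132 ⊕ 145 = 21.
P[4]: T = 184, S = E(K, T) = 148; 24 ⊕ 148 = 140.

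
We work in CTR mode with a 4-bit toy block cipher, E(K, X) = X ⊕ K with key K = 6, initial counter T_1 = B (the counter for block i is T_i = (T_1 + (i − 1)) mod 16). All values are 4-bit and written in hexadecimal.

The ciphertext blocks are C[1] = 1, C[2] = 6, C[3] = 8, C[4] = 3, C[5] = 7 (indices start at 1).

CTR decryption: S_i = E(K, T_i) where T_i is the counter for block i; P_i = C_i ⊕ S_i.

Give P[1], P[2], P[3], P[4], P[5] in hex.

P[1]: T = B, S = E(K, T) = D; 1 ⊕ D = C.
P[2]: T = C, S = E(K, T) = A; 6 ⊕ A = C.
P[3]: T = D, S = E(K, T) = B; 8 ⊕ B = 3.
P[4]: T = E, S = E(K, T) = 8; 3 ⊕ 8 = B.
P[5]: T = F, S = E(K, T) = 9; 7 ⊕ 9 = E.

P[1] = C, P[2] = C, P[3] = 3, P[4] = B, P[5] = E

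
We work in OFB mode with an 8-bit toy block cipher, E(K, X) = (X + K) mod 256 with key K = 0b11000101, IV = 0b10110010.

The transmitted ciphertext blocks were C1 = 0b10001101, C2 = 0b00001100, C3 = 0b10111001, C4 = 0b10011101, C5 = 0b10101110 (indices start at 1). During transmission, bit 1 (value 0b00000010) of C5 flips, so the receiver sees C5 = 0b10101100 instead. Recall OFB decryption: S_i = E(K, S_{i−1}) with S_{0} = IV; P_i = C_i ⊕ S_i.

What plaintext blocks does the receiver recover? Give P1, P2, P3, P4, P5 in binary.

P1 = 0b11111010, P2 = 0b00110000, P3 = 0b10111000, P4 = 0b01011011, P5 = 0b00100111

Only C5 changed, to 0b10101100. In OFB, a change in C_i flips the same bit in P_i only; the keystream is unaffected. Decrypting the received ciphertext:
P1: S = E(K, 0b10110010) = 0b01110111; 0b10001101 ⊕ 0b01110111 = 0b11111010.
P2: S = E(K, 0b01110111) = 0b00111100; 0b00001100 ⊕ 0b00111100 = 0b00110000.
P3: S = E(K, 0b00111100) = 0b00000001; 0b10111001 ⊕ 0b00000001 = 0b10111000.
P4: S = E(K, 0b00000001) = 0b11000110; 0b10011101 ⊕ 0b11000110 = 0b01011011.
P5: S = E(K, 0b11000110) = 0b10001011; 0b10101100 ⊕ 0b10001011 = 0b00100111.
Blocks that differ from the original plaintext: P5.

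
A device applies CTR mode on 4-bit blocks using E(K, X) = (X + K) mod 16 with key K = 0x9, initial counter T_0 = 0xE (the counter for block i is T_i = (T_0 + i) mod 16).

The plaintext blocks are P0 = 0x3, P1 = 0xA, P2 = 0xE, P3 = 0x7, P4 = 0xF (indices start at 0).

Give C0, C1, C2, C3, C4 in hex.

CTR encryption: S_i = E(K, T_i) where T_i is the counter for block i; C_i = P_i ⊕ S_i.
C0: T = 0xE, S = E(K, T) = 0x7; 0x3 ⊕ 0x7 = 0x4.
C1: T = 0xF, S = E(K, T) = 0x8; 0xA ⊕ 0x8 = 0x2.
C2: T = 0x0, S = E(K, T) = 0x9; 0xE ⊕ 0x9 = 0x7.
C3: T = 0x1, S = E(K, T) = 0xA; 0x7 ⊕ 0xA = 0xD.
C4: T = 0x2, S = E(K, T) = 0xB; 0xF ⊕ 0xB = 0x4.

C0 = 0x4, C1 = 0x2, C2 = 0x7, C3 = 0xD, C4 = 0x4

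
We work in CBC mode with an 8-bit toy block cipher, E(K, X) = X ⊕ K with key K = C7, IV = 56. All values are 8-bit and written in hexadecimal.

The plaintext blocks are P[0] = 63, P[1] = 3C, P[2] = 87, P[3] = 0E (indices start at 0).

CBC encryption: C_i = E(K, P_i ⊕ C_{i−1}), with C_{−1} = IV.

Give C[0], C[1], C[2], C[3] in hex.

C[0]: P[0] ⊕ 56 = 35; E(K, 35) = F2.
C[1]: P[1] ⊕ F2 = CE; E(K, CE) = 09.
C[2]: P[2] ⊕ 09 = 8E; E(K, 8E) = 49.
C[3]: P[3] ⊕ 49 = 47; E(K, 47) = 80.

C[0] = F2, C[1] = 09, C[2] = 49, C[3] = 80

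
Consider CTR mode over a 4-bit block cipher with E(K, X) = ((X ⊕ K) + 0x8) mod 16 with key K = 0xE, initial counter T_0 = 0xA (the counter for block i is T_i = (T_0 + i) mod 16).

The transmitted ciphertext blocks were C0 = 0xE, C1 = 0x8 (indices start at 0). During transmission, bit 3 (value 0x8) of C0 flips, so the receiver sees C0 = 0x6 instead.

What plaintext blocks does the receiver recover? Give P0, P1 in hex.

CTR decryption: S_i = E(K, T_i) where T_i is the counter for block i; P_i = C_i ⊕ S_i.
Only C0 changed, to 0x6. In CTR, a change in C_i flips the same bit in P_i only; the keystream is unaffected. Decrypting the received ciphertext:
P0: T = 0xA, S = E(K, T) = 0xC; 0x6 ⊕ 0xC = 0xA.
P1: T = 0xB, S = E(K, T) = 0xD; 0x8 ⊕ 0xD = 0x5.
Blocks that differ from the original plaintext: P0.

P0 = 0xA, P1 = 0x5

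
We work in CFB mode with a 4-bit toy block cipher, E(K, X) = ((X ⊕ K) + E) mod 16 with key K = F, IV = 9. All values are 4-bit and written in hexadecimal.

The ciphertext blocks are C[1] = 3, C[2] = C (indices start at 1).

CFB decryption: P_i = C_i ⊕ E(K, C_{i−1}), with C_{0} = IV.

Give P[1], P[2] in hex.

P[1]: E(K, 9) = 4; 3 ⊕ 4 = 7.
P[2]: E(K, 3) = A; C ⊕ A = 6.

P[1] = 7, P[2] = 6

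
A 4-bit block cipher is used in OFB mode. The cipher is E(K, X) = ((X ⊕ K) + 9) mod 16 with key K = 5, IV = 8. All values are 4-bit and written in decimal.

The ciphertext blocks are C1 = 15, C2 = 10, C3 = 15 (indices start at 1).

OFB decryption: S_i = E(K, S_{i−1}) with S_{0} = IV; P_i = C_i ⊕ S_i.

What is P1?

P1 = 9

P1: S = E(K, 8) = 6; 15 ⊕ 6 = 9.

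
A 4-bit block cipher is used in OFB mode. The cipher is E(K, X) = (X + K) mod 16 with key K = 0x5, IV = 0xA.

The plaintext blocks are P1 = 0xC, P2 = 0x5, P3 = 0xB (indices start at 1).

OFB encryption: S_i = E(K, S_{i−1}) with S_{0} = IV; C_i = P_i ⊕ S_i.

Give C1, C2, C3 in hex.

C1 = 0x3, C2 = 0x1, C3 = 0x2

C1: S = E(K, 0xA) = 0xF; 0xC ⊕ 0xF = 0x3.
C2: S = E(K, 0xF) = 0x4; 0x5 ⊕ 0x4 = 0x1.
C3: S = E(K, 0x4) = 0x9; 0xB ⊕ 0x9 = 0x2.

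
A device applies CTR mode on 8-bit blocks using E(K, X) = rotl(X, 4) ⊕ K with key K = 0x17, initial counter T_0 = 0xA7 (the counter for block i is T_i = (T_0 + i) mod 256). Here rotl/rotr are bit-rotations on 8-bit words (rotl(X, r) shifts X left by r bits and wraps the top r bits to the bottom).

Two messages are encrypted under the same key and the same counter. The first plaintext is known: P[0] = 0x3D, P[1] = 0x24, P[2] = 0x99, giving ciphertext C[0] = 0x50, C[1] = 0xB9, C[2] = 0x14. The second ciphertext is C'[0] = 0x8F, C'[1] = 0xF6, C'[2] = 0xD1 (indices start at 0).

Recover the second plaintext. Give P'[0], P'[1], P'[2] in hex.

P'[0] = 0xE2, P'[1] = 0x6B, P'[2] = 0x5C

In CTR with a reused counter, both messages share the same keystream S_i, so C_i ⊕ C'_i = P_i ⊕ P'_i and thus P'_i = P_i ⊕ C_i ⊕ C'_i.
P'[0]: 0x3D ⊕ 0x50 ⊕ 0x8F = 0xE2.
P'[1]: 0x24 ⊕ 0xB9 ⊕ 0xF6 = 0x6B.
P'[2]: 0x99 ⊕ 0x14 ⊕ 0xD1 = 0x5C.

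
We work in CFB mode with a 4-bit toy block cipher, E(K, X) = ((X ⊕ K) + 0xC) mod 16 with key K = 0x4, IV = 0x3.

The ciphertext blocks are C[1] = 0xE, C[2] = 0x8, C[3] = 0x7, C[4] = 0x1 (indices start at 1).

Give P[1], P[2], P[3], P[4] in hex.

P[1] = 0xD, P[2] = 0xE, P[3] = 0xF, P[4] = 0xE

CFB decryption: P_i = C_i ⊕ E(K, C_{i−1}), with C_{0} = IV.
P[1]: E(K, 0x3) = 0x3; 0xE ⊕ 0x3 = 0xD.
P[2]: E(K, 0xE) = 0x6; 0x8 ⊕ 0x6 = 0xE.
P[3]: E(K, 0x8) = 0x8; 0x7 ⊕ 0x8 = 0xF.
P[4]: E(K, 0x7) = 0xF; 0x1 ⊕ 0xF = 0xE.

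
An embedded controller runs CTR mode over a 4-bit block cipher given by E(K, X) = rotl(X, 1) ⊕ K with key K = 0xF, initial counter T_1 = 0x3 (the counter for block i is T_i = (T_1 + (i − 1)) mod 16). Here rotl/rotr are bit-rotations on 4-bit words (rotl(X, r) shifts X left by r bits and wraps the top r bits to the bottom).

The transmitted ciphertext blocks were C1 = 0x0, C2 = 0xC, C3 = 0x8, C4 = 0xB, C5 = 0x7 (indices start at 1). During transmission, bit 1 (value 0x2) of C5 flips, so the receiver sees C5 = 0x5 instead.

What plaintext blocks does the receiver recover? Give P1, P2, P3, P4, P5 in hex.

CTR decryption: S_i = E(K, T_i) where T_i is the counter for block i; P_i = C_i ⊕ S_i.
Only C5 changed, to 0x5. In CTR, a change in C_i flips the same bit in P_i only; the keystream is unaffected. Decrypting the received ciphertext:
P1: T = 0x3, S = E(K, T) = 0x9; 0x0 ⊕ 0x9 = 0x9.
P2: T = 0x4, S = E(K, T) = 0x7; 0xC ⊕ 0x7 = 0xB.
P3: T = 0x5, S = E(K, T) = 0x5; 0x8 ⊕ 0x5 = 0xD.
P4: T = 0x6, S = E(K, T) = 0x3; 0xB ⊕ 0x3 = 0x8.
P5: T = 0x7, S = E(K, T) = 0x1; 0x5 ⊕ 0x1 = 0x4.
Blocks that differ from the original plaintext: P5.

P1 = 0x9, P2 = 0xB, P3 = 0xD, P4 = 0x8, P5 = 0x4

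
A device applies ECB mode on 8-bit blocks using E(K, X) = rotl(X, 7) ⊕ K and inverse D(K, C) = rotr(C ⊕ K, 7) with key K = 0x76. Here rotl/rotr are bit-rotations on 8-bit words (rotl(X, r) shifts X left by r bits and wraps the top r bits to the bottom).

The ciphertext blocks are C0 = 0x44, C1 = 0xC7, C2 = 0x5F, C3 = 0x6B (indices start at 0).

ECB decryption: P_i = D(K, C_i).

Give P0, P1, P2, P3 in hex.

P0: D(K, 0x44) = 0x64.
P1: D(K, 0xC7) = 0x63.
P2: D(K, 0x5F) = 0x52.
P3: D(K, 0x6B) = 0x3A.

P0 = 0x64, P1 = 0x63, P2 = 0x52, P3 = 0x3A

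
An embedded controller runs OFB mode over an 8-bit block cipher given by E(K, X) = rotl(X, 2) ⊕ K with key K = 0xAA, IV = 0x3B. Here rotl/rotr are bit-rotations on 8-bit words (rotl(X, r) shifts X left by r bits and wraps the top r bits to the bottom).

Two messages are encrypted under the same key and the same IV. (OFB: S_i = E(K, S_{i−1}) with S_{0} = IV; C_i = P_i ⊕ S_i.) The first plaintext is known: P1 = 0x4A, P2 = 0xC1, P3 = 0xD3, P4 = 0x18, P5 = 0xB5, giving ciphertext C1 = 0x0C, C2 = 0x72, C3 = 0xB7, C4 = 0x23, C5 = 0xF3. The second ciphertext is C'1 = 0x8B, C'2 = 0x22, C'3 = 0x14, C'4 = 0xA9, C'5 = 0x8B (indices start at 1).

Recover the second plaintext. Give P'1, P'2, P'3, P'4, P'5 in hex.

P'1 = 0xCD, P'2 = 0x91, P'3 = 0x70, P'4 = 0x92, P'5 = 0xCD

In OFB with a reused IV, both messages share the same keystream S_i, so C_i ⊕ C'_i = P_i ⊕ P'_i and thus P'_i = P_i ⊕ C_i ⊕ C'_i.
P'1: 0x4A ⊕ 0x0C ⊕ 0x8B = 0xCD.
P'2: 0xC1 ⊕ 0x72 ⊕ 0x22 = 0x91.
P'3: 0xD3 ⊕ 0xB7 ⊕ 0x14 = 0x70.
P'4: 0x18 ⊕ 0x23 ⊕ 0xA9 = 0x92.
P'5: 0xB5 ⊕ 0xF3 ⊕ 0x8B = 0xCD.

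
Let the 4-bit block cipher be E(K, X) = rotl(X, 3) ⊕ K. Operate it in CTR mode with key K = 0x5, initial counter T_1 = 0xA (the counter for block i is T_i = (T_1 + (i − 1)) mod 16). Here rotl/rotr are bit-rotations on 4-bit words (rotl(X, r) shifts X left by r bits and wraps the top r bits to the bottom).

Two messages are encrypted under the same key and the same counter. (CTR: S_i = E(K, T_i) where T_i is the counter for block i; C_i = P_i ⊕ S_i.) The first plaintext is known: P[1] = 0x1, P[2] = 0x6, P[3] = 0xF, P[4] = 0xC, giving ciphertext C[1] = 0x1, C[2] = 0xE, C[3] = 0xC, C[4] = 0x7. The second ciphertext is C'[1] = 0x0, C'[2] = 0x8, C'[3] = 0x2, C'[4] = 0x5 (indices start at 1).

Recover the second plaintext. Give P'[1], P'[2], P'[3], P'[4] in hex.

P'[1] = 0x0, P'[2] = 0x0, P'[3] = 0x1, P'[4] = 0xE

In CTR with a reused counter, both messages share the same keystream S_i, so C_i ⊕ C'_i = P_i ⊕ P'_i and thus P'_i = P_i ⊕ C_i ⊕ C'_i.
P'[1]: 0x1 ⊕ 0x1 ⊕ 0x0 = 0x0.
P'[2]: 0x6 ⊕ 0xE ⊕ 0x8 = 0x0.
P'[3]: 0xF ⊕ 0xC ⊕ 0x2 = 0x1.
P'[4]: 0xC ⊕ 0x7 ⊕ 0x5 = 0xE.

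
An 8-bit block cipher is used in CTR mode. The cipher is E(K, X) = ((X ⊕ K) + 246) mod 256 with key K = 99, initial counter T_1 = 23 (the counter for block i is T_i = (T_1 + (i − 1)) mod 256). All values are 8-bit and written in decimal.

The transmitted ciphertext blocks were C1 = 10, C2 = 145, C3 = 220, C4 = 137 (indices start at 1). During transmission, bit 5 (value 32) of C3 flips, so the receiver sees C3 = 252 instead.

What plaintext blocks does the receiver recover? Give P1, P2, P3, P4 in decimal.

CTR decryption: S_i = E(K, T_i) where T_i is the counter for block i; P_i = C_i ⊕ S_i.
Only C3 changed, to 252. In CTR, a change in C_i flips the same bit in P_i only; the keystream is unaffected. Decrypting the received ciphertext:
P1: T = 23, S = E(K, T) = 106; 10 ⊕ 106 = 96.
P2: T = 24, S = E(K, T) = 113; 145 ⊕ 113 = 224.
P3: T = 25, S = E(K, T) = 112; 252 ⊕ 112 = 140.
P4: T = 26, S = E(K, T) = 111; 137 ⊕ 111 = 230.
Blocks that differ from the original plaintext: P3.

P1 = 96, P2 = 224, P3 = 140, P4 = 230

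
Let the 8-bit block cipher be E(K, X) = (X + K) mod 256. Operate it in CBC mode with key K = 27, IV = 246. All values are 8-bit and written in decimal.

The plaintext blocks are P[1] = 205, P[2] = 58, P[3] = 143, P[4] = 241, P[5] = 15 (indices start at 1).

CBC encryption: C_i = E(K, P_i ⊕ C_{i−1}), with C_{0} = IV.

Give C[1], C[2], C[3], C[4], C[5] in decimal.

C[1]: P[1] ⊕ 246 = 59; E(K, 59) = 86.
C[2]: P[2] ⊕ 86 = 108; E(K, 108) = 135.
C[3]: P[3] ⊕ 135 = 8; E(K, 8) = 35.
C[4]: P[4] ⊕ 35 = 210; E(K, 210) = 237.
C[5]: P[5] ⊕ 237 = 226; E(K, 226) = 253.

C[1] = 86, C[2] = 135, C[3] = 35, C[4] = 237, C[5] = 253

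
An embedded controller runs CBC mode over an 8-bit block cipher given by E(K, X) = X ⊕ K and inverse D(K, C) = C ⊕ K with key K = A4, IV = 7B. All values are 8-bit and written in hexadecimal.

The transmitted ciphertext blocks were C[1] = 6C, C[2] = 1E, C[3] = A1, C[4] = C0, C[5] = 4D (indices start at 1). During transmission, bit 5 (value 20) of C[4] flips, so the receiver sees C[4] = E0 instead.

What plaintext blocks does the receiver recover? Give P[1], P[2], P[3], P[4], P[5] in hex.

P[1] = B3, P[2] = D6, P[3] = 1B, P[4] = E5, P[5] = 09

CBC decryption: P_i = D(K, C_i) ⊕ C_{i−1}, with C_{0} = IV.
Only C[4] changed, to E0. In CBC, a change in C_i garbles P_i and flips the same bit in P_{i+1}. Decrypting the received ciphertext:
P[1]: D(K, 6C) = C8; C8 ⊕ 7B = B3.
P[2]: D(K, 1E) = BA; BA ⊕ 6C = D6.
P[3]: D(K, A1) = 05; 05 ⊕ 1E = 1B.
P[4]: D(K, E0) = 44; 44 ⊕ A1 = E5.
P[5]: D(K, 4D) = E9; E9 ⊕ E0 = 09.
Blocks that differ from the original plaintext: P[4], P[5].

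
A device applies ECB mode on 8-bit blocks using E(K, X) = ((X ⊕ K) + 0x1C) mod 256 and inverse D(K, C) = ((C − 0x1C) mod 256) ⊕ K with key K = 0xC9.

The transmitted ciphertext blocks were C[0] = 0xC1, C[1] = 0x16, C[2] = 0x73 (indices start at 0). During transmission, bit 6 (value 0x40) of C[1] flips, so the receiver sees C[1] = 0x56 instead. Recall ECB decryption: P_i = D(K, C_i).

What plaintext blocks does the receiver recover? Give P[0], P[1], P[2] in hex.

P[0] = 0x6C, P[1] = 0xF3, P[2] = 0x9E

Only C[1] changed, to 0x56. In ECB, a change in C_i affects only P_i. Decrypting the received ciphertext:
P[0]: D(K, 0xC1) = 0x6C.
P[1]: D(K, 0x56) = 0xF3.
P[2]: D(K, 0x73) = 0x9E.
Blocks that differ from the original plaintext: P[1].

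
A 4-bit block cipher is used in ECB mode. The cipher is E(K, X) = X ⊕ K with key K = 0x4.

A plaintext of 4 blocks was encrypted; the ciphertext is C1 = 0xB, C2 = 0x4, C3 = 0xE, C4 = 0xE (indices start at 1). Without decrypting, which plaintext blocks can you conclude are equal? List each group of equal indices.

ECB encrypts each block independently with the same key, so equal ciphertext blocks imply equal plaintext blocks.
C3 = C4 = 0xE, so P3 = P4.

P3 = P4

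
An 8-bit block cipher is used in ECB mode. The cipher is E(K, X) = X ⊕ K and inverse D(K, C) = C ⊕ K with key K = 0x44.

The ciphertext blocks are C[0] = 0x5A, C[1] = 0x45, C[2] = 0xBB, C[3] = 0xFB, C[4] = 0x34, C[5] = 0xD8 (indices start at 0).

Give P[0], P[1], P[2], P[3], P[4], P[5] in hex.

P[0] = 0x1E, P[1] = 0x01, P[2] = 0xFF, P[3] = 0xBF, P[4] = 0x70, P[5] = 0x9C

ECB decryption: P_i = D(K, C_i).
P[0]: D(K, 0x5A) = 0x1E.
P[1]: D(K, 0x45) = 0x01.
P[2]: D(K, 0xBB) = 0xFF.
P[3]: D(K, 0xFB) = 0xBF.
P[4]: D(K, 0x34) = 0x70.
P[5]: D(K, 0xD8) = 0x9C.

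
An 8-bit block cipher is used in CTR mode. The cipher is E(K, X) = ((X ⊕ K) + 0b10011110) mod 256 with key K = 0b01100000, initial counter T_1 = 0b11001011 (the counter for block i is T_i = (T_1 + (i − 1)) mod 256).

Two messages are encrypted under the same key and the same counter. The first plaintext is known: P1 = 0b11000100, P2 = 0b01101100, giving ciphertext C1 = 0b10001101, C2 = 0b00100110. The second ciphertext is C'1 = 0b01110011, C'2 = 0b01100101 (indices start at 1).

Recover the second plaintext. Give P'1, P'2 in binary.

In CTR with a reused counter, both messages share the same keystream S_i, so C_i ⊕ C'_i = P_i ⊕ P'_i and thus P'_i = P_i ⊕ C_i ⊕ C'_i.
P'1: 0b11000100 ⊕ 0b10001101 ⊕ 0b01110011 = 0b00111010.
P'2: 0b01101100 ⊕ 0b00100110 ⊕ 0b01100101 = 0b00101111.

P'1 = 0b00111010, P'2 = 0b00101111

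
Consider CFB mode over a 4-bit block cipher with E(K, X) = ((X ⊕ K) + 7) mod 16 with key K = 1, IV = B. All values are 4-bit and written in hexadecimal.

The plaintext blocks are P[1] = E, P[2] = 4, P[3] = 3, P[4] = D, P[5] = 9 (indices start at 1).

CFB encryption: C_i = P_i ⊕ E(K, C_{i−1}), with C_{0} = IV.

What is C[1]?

C[1] = F

C[1]: E(K, B) = 1; E ⊕ 1 = F.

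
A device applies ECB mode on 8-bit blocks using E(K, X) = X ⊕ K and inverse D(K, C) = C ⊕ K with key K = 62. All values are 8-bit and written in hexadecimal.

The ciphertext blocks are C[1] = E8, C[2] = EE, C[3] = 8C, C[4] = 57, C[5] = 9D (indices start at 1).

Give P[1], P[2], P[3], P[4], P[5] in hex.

ECB decryption: P_i = D(K, C_i).
P[1]: D(K, E8) = 8A.
P[2]: D(K, EE) = 8C.
P[3]: D(K, 8C) = EE.
P[4]: D(K, 57) = 35.
P[5]: D(K, 9D) = FF.

P[1] = 8A, P[2] = 8C, P[3] = EE, P[4] = 35, P[5] = FF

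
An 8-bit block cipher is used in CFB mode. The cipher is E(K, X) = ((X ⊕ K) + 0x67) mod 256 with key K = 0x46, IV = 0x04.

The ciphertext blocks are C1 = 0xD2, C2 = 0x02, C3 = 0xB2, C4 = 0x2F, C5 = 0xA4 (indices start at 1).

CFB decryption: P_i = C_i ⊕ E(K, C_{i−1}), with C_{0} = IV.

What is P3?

P3 = 0x19

P3: E(K, 0x02) = 0xAB; 0xB2 ⊕ 0xAB = 0x19.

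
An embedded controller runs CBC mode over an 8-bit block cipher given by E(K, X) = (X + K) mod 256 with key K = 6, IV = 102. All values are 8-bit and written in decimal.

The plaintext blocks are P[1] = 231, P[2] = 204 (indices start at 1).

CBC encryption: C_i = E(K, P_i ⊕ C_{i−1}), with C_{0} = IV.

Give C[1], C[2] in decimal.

C[1] = 135, C[2] = 81

C[1]: P[1] ⊕ 102 = 129; E(K, 129) = 135.
C[2]: P[2] ⊕ 135 = 75; E(K, 75) = 81.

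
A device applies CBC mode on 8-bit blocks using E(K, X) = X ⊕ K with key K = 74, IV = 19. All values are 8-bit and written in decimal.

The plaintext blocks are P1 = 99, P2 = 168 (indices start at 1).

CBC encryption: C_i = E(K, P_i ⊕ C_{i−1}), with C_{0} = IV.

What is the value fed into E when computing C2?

C1: P1 ⊕ 19 = 112; E(K, 112) = 58.
C2: P2 ⊕ 58 = 146; E(K, 146) = 216.
So the input to E for block 2 is 146.

146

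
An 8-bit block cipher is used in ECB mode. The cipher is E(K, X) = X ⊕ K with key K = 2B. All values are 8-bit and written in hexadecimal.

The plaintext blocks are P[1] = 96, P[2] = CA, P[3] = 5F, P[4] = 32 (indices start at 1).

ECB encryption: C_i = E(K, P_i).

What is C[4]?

C[4]: E(K, 32) = 19.

C[4] = 19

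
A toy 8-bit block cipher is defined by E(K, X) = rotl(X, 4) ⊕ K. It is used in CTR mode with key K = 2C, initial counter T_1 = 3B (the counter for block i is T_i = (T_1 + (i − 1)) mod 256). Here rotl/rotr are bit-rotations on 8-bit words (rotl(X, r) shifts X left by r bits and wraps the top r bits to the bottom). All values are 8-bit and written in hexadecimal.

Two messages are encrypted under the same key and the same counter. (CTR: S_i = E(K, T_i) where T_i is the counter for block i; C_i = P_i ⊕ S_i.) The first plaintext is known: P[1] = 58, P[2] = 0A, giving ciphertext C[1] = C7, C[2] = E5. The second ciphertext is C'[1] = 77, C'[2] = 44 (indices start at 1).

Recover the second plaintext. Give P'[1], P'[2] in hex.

P'[1] = E8, P'[2] = AB

In CTR with a reused counter, both messages share the same keystream S_i, so C_i ⊕ C'_i = P_i ⊕ P'_i and thus P'_i = P_i ⊕ C_i ⊕ C'_i.
P'[1]: 58 ⊕ C7 ⊕ 77 = E8.
P'[2]: 0A ⊕ E5 ⊕ 44 = AB.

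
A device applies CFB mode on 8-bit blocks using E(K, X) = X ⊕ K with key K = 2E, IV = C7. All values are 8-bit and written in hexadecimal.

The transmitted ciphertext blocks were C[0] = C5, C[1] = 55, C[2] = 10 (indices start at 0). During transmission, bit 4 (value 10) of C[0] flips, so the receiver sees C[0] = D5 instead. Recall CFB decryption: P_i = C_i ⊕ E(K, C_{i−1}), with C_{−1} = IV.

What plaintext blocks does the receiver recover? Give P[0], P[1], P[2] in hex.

P[0] = 3C, P[1] = AE, P[2] = 6B

Only C[0] changed, to D5. In CFB, a change in C_i flips the same bit in P_i and garbles P_{i+1}. Decrypting the received ciphertext:
P[0]: E(K, C7) = E9; D5 ⊕ E9 = 3C.
P[1]: E(K, D5) = FB; 55 ⊕ FB = AE.
P[2]: E(K, 55) = 7B; 10 ⊕ 7B = 6B.
Blocks that differ from the original plaintext: P[0], P[1].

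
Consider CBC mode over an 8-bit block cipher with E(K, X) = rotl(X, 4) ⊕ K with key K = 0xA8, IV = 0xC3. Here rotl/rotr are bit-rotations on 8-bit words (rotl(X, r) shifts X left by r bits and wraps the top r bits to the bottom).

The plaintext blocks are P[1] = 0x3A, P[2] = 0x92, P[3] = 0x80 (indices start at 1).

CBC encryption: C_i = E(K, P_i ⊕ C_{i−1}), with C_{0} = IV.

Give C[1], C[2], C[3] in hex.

C[1]: P[1] ⊕ 0xC3 = 0xF9; E(K, 0xF9) = 0x37.
C[2]: P[2] ⊕ 0x37 = 0xA5; E(K, 0xA5) = 0xF2.
C[3]: P[3] ⊕ 0xF2 = 0x72; E(K, 0x72) = 0x8F.

C[1] = 0x37, C[2] = 0xF2, C[3] = 0x8F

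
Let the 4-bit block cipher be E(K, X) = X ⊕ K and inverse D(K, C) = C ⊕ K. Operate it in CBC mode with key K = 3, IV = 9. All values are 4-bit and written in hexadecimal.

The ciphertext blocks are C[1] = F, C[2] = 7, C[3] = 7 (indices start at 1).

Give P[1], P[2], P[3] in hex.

CBC decryption: P_i = D(K, C_i) ⊕ C_{i−1}, with C_{0} = IV.
P[1]: D(K, F) = C; C ⊕ 9 = 5.
P[2]: D(K, 7) = 4; 4 ⊕ F = B.
P[3]: D(K, 7) = 4; 4 ⊕ 7 = 3.

P[1] = 5, P[2] = B, P[3] = 3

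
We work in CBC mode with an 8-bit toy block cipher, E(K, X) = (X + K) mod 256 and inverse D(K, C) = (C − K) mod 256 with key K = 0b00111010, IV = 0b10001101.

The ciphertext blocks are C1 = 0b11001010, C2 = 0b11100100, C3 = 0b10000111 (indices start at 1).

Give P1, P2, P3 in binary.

CBC decryption: P_i = D(K, C_i) ⊕ C_{i−1}, with C_{0} = IV.
P1: D(K, 0b11001010) = 0b10010000; 0b10010000 ⊕ 0b10001101 = 0b00011101.
P2: D(K, 0b11100100) = 0b10101010; 0b10101010 ⊕ 0b11001010 = 0b01100000.
P3: D(K, 0b10000111) = 0b01001101; 0b01001101 ⊕ 0b11100100 = 0b10101001.

P1 = 0b00011101, P2 = 0b01100000, P3 = 0b10101001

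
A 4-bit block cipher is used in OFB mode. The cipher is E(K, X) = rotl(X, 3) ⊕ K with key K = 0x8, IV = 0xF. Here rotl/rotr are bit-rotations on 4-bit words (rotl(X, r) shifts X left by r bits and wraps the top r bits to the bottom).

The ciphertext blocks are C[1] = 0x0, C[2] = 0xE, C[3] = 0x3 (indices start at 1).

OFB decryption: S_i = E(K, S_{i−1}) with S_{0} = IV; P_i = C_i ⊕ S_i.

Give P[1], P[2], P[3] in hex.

P[1] = 0x7, P[2] = 0xD, P[3] = 0x2

P[1]: S = E(K, 0xF) = 0x7; 0x0 ⊕ 0x7 = 0x7.
P[2]: S = E(K, 0x7) = 0x3; 0xE ⊕ 0x3 = 0xD.
P[3]: S = E(K, 0x3) = 0x1; 0x3 ⊕ 0x1 = 0x2.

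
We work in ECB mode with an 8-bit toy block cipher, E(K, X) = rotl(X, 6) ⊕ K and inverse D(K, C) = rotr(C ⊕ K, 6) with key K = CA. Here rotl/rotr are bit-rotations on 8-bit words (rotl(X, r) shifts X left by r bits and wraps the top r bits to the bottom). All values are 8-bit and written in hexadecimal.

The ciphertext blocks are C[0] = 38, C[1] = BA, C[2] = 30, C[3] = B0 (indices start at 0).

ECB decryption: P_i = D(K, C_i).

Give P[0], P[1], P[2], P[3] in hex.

P[0]: D(K, 38) = CB.
P[1]: D(K, BA) = C1.
P[2]: D(K, 30) = EB.
P[3]: D(K, B0) = E9.

P[0] = CB, P[1] = C1, P[2] = EB, P[3] = E9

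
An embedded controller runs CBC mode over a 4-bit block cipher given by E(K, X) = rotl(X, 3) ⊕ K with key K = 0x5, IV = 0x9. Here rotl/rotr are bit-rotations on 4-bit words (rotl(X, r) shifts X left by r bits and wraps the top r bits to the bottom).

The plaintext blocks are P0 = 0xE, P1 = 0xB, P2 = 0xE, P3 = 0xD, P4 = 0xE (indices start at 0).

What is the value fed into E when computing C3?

CBC encryption: C_i = E(K, P_i ⊕ C_{i−1}), with C_{−1} = IV.
C0: P0 ⊕ 0x9 = 0x7; E(K, 0x7) = 0xE.
C1: P1 ⊕ 0xE = 0x5; E(K, 0x5) = 0xF.
C2: P2 ⊕ 0xF = 0x1; E(K, 0x1) = 0xD.
C3: P3 ⊕ 0xD = 0x0; E(K, 0x0) = 0x5.
So the input to E for block 3 is 0x0.

0x0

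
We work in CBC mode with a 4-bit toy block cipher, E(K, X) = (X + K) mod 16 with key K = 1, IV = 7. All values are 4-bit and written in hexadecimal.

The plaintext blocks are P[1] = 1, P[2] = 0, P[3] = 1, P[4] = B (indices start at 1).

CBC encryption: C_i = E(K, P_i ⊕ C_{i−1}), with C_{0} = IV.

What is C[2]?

C[2] = 8

C[1]: P[1] ⊕ 7 = 6; E(K, 6) = 7.
C[2]: P[2] ⊕ 7 = 7; E(K, 7) = 8.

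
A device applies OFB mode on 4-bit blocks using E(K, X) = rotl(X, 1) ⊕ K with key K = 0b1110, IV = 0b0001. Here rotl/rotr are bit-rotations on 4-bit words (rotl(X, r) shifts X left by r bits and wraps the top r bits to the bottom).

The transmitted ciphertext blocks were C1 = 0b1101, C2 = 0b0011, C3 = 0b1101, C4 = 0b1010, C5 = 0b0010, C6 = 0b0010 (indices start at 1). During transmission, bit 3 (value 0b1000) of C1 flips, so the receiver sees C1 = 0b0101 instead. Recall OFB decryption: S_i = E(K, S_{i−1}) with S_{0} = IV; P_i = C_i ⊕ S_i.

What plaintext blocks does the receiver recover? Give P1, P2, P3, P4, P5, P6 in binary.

Only C1 changed, to 0b0101. In OFB, a change in C_i flips the same bit in P_i only; the keystream is unaffected. Decrypting the received ciphertext:
P1: S = E(K, 0b0001) = 0b1100; 0b0101 ⊕ 0b1100 = 0b1001.
P2: S = E(K, 0b1100) = 0b0111; 0b0011 ⊕ 0b0111 = 0b0100.
P3: S = E(K, 0b0111) = 0b0000; 0b1101 ⊕ 0b0000 = 0b1101.
P4: S = E(K, 0b0000) = 0b1110; 0b1010 ⊕ 0b1110 = 0b0100.
P5: S = E(K, 0b1110) = 0b0011; 0b0010 ⊕ 0b0011 = 0b0001.
P6: S = E(K, 0b0011) = 0b1000; 0b0010 ⊕ 0b1000 = 0b1010.
Blocks that differ from the original plaintext: P1.

P1 = 0b1001, P2 = 0b0100, P3 = 0b1101, P4 = 0b0100, P5 = 0b0001, P6 = 0b1010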